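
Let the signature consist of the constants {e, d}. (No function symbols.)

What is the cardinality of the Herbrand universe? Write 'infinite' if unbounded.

There are no function symbols, so every ground term is one of the 2 constants.
The Herbrand universe is {e, d}, which is finite with 2 elements.

2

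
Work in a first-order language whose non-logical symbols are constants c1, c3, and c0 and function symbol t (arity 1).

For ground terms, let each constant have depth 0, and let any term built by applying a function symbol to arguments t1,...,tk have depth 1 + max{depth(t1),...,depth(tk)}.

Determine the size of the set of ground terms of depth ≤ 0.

3

Let N_k = |{terms of depth ≤ k}|. Then N_0 = 3 and N_k = 3 + N_{k-1} for k ≥ 1 (one summand per function symbol, arity giving the exponent).
N_0 = 3
Explicitly: c1, c3, c0.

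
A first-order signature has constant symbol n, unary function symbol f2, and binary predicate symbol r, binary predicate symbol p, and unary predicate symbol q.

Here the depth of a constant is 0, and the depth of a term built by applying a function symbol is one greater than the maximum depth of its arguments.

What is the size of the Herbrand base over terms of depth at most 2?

21

First count ground terms of depth ≤ 2.
Write N_k for the number of ground terms of depth ≤ k. A term of depth ≤ k is either a constant or a function symbol applied to arguments of depth ≤ k−1, so N_k = 1 + N_{k-1}.
N_0 = 1
N_1 = 1 + 1 = 2
N_2 = 1 + 2 = 3
Explicitly: n, f2(n), f2(f2(n)).
So |H| = 3.
Each predicate of arity r yields |H|^r ground atoms (one per choice of an r-tuple from H):
  r: 3^2 = 9;  p: 3^2 = 9;  q: 3
Total ground atoms: 9 + 9 + 3 = 21.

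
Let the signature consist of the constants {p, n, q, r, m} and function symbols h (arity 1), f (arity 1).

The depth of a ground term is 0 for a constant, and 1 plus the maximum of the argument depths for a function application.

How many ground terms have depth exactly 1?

Let N_k count ground terms of depth at most k. Each non-constant term of depth ≤ k is some function symbol applied to depth-≤(k−1) arguments, giving N_k = 5 + N_{k-1} + N_{k-1}.
N_0 = 5
N_1 = 5 + 5 + 5 = 15
Terms of depth exactly 1: N_1 − N_0 = 15 − 5 = 10.

10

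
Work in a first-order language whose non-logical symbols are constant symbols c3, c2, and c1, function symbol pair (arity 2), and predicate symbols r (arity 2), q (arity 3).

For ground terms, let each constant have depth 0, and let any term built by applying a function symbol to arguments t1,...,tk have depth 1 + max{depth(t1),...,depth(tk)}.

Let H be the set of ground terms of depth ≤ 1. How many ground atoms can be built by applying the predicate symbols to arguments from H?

First count ground terms of depth ≤ 1.
Write N_k for the number of ground terms of depth ≤ k. A term of depth ≤ k is either a constant or a function symbol applied to arguments of depth ≤ k−1, so N_k = 3 + N_{k-1}^2.
N_0 = 3
N_1 = 3 + 3^2 = 12
Explicitly: c3, c2, c1, pair(c3, c3), pair(c3, c2), pair(c3, c1), pair(c2, c3), pair(c2, c2), pair(c2, c1), pair(c1, c3), pair(c1, c2), pair(c1, c1).
So |H| = 12.
Ground atoms are formed by filling each argument slot of a predicate with a term from H, so an r-ary predicate gives |H|^r atoms:
  r: 12^2 = 144;  q: 12^3 = 1728
Total ground atoms: 144 + 1728 = 1872.

1872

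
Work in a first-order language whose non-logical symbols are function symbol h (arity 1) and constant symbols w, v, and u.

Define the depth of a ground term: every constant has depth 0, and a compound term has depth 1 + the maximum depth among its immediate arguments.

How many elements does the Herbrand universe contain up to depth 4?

Write N_k for the number of ground terms of depth ≤ k. A term of depth ≤ k is either a constant or a function symbol applied to arguments of depth ≤ k−1, so N_k = 3 + N_{k-1}.
N_0 = 3
N_1 = 3 + 3 = 6
N_2 = 3 + 6 = 9
N_3 = 3 + 9 = 12
N_4 = 3 + 12 = 15

15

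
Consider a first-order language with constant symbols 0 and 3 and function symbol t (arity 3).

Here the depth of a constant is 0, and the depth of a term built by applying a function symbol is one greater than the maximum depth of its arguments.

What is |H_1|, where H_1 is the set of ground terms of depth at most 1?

10

If N_k denotes the number of depth-≤k ground terms, the 2 constants give N_0 = 2, and each function symbol of arity r contributes N_{k-1}^r new terms at level k: N_k = 2 + N_{k-1}^3.
N_0 = 2
N_1 = 2 + 2^3 = 10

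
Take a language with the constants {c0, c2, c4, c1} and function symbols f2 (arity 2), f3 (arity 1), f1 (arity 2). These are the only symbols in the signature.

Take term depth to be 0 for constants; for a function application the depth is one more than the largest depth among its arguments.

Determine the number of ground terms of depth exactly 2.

3204

Count level by level. With function symbols f2/2, f3/1, f1/2, the terms of depth ≤ k are the 4 constants together with each function applied to depth-≤(k−1) tuples, so N_k = 4 + N_{k-1}^2 + N_{k-1} + N_{k-1}^2.
N_0 = 4
N_1 = 4 + 4^2 + 4 + 4^2 = 40
N_2 = 4 + 40^2 + 40 + 40^2 = 3244
Terms of depth exactly 2: N_2 − N_1 = 3244 − 40 = 3204.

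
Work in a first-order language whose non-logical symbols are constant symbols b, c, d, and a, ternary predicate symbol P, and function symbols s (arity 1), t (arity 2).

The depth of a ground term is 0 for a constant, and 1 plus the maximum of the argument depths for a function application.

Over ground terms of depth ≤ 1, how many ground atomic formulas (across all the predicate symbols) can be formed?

13824

First count ground terms of depth ≤ 1.
Let N_k count ground terms of depth at most k. Each non-constant term of depth ≤ k is some function symbol applied to depth-≤(k−1) arguments, giving N_k = 4 + N_{k-1} + N_{k-1}^2.
N_0 = 4
N_1 = 4 + 4 + 4^2 = 24
So |H| = 24.
Ground atoms are formed by filling each argument slot of a predicate with a term from H, so an r-ary predicate gives |H|^r atoms:
  P: 24^3 = 13824
Total ground atoms: 13824.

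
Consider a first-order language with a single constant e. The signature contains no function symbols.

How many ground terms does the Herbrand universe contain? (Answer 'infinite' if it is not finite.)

1

There are no function symbols, so the only ground term is the single constant.
The Herbrand universe is {e}, finite with 1 element.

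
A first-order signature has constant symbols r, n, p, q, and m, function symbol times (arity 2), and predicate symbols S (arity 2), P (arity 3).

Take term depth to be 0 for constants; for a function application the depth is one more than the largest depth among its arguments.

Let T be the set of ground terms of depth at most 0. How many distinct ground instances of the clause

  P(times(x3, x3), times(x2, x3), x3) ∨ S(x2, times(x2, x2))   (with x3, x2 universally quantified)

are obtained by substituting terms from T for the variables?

Ground terms of depth ≤ 0:
  Write N_k for the number of ground terms of depth ≤ k. A term of depth ≤ k is either a constant or a function symbol applied to arguments of depth ≤ k−1, so N_k = 5 + N_{k-1}^2.
  N_0 = 5
So there are 5 ground terms available for substitution.
The clause has 2 distinct variables (x3, x2), each appearing in the body. In the free term algebra distinct substitutions yield syntactically distinct ground instances.
Number of ground instances = 5^2 = 25.

25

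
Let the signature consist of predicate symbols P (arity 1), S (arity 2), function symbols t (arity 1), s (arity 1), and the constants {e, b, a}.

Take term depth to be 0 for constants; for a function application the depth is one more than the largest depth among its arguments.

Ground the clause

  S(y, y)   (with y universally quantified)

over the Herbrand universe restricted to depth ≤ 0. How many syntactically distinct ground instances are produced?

Ground terms of depth ≤ 0:
  Write N_k for the number of ground terms of depth ≤ k. A term of depth ≤ k is either a constant or a function symbol applied to arguments of depth ≤ k−1, so N_k = 3 + N_{k-1} + N_{k-1}.
  N_0 = 3
  Explicitly: e, b, a.
So there are 3 ground terms available for substitution.
The variable y ranges independently over the available ground terms, and distinct assignments produce distinct instances.
Number of ground instances = 3.

3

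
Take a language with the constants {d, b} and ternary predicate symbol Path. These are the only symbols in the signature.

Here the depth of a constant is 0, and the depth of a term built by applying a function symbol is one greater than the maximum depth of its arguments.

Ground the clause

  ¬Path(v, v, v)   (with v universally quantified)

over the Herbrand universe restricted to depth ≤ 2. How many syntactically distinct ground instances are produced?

2

Ground terms of depth ≤ 2:
  With no function symbols every ground term is a constant, so there are exactly 2 ground terms at every depth bound.
  N_0 = 2
  N_1 = 2
  N_2 = 2
  Explicitly: d, b.
So there are 2 ground terms available for substitution.
The variable v ranges independently over the available ground terms, and distinct assignments produce distinct instances.
Number of ground instances = 2.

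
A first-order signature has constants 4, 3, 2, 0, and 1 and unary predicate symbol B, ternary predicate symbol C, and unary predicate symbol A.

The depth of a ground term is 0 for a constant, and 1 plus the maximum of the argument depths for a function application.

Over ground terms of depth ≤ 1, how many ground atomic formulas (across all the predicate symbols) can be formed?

135

First count ground terms of depth ≤ 1.
With no function symbols every ground term is a constant, so there are exactly 5 ground terms at every depth bound.
N_0 = 5
N_1 = 5
Explicitly: 4, 3, 2, 0, 1.
So |H| = 5.
Each predicate of arity r yields |H|^r ground atoms (one per choice of an r-tuple from H):
  B: 5;  C: 5^3 = 125;  A: 5
Total ground atoms: 5 + 125 + 5 = 135.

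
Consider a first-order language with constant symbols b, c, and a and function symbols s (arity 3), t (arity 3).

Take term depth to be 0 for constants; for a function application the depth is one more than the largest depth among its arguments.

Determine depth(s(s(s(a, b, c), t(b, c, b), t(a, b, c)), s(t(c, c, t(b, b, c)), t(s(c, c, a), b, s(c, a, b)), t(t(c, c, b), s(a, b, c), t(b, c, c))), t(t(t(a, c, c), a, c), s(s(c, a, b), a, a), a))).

4

depth(s(a, b, c)) = 1 + max(0, 0, 0) = 1
depth(t(b, c, b)) = 1 + max(0, 0, 0) = 1
depth(t(a, b, c)) = 1 + max(0, 0, 0) = 1
depth(s(s(a, b, c), t(b, c, b), t(a, b, c))) = 1 + max(1, 1, 1) = 2
depth(t(b, b, c)) = 1 + max(0, 0, 0) = 1
depth(t(c, c, t(b, b, c))) = 1 + max(0, 0, 1) = 2
depth(s(c, c, a)) = 1 + max(0, 0, 0) = 1
depth(s(c, a, b)) = 1 + max(0, 0, 0) = 1
depth(t(s(c, c, a), b, s(c, a, b))) = 1 + max(1, 0, 1) = 2
depth(t(c, c, b)) = 1 + max(0, 0, 0) = 1
depth(t(b, c, c)) = 1 + max(0, 0, 0) = 1
depth(t(t(c, c, b), s(a, b, c), t(b, c, c))) = 1 + max(1, 1, 1) = 2
depth(s(t(c, c, t(b, b, c)), t(s(c, c, a), b, s(c, a, b)), t(t(c, c, b), s(a, b, c), t(b, c, c)))) = 1 + max(2, 2, 2) = 3
depth(t(a, c, c)) = 1 + max(0, 0, 0) = 1
depth(t(t(a, c, c), a, c)) = 1 + max(1, 0, 0) = 2
depth(s(s(c, a, b), a, a)) = 1 + max(1, 0, 0) = 2
depth(t(t(t(a, c, c), a, c), s(s(c, a, b), a, a), a)) = 1 + max(2, 2, 0) = 3
depth(s(s(s(a, b, c), t(b, c, b), t(a, b, c)), s(t(c, c, t(b, b, c)), t(s(c, c, a), b, s(c, a, b)), t(t(c, c, b), s(a, b, c), t(b, c, c))), t(t(t(a, c, c), a, c), s(s(c, a, b), a, a), a))) = 1 + max(2, 3, 3) = 4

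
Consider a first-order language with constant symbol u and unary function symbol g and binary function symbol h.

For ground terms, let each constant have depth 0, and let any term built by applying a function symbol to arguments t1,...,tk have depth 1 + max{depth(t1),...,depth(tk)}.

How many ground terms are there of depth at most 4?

33673

Let N_k count ground terms of depth at most k. Each non-constant term of depth ≤ k is some function symbol applied to depth-≤(k−1) arguments, giving N_k = 1 + N_{k-1} + N_{k-1}^2.
N_0 = 1
N_1 = 1 + 1 + 1^2 = 3
N_2 = 1 + 3 + 3^2 = 13
N_3 = 1 + 13 + 13^2 = 183
N_4 = 1 + 183 + 183^2 = 33673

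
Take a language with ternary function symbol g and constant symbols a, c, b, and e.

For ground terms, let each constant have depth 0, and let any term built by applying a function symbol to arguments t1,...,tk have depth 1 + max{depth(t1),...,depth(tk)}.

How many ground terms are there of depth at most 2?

314436

If N_k denotes the number of depth-≤k ground terms, the 4 constants give N_0 = 4, and each function symbol of arity r contributes N_{k-1}^r new terms at level k: N_k = 4 + N_{k-1}^3.
N_0 = 4
N_1 = 4 + 4^3 = 68
N_2 = 4 + 68^3 = 314436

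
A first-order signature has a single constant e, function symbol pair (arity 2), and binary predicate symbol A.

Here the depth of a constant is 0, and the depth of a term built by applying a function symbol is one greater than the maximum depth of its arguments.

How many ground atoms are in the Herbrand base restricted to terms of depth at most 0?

First count ground terms of depth ≤ 0.
Write N_k for the number of ground terms of depth ≤ k. A term of depth ≤ k is either a constant or a function symbol applied to arguments of depth ≤ k−1, so N_k = 1 + N_{k-1}^2.
N_0 = 1
So |H| = 1.
Ground atoms are formed by filling each argument slot of a predicate with a term from H, so an r-ary predicate gives |H|^r atoms:
  A: 1^2 = 1
Total ground atoms: 1.

1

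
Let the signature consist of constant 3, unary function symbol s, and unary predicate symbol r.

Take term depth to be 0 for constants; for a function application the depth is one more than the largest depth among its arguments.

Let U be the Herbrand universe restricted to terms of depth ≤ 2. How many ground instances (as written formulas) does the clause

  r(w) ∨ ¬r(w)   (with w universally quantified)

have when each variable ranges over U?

3

Ground terms of depth ≤ 2:
  Let N_k count ground terms of depth at most k. Each non-constant term of depth ≤ k is some function symbol applied to depth-≤(k−1) arguments, giving N_k = 1 + N_{k-1}.
  N_0 = 1
  N_1 = 1 + 1 = 2
  N_2 = 1 + 2 = 3
  Explicitly: 3, s(3), s(s(3)).
So there are 3 ground terms available for substitution.
The variable w ranges independently over the available ground terms, and distinct assignments produce distinct instances.
Number of ground instances = 3.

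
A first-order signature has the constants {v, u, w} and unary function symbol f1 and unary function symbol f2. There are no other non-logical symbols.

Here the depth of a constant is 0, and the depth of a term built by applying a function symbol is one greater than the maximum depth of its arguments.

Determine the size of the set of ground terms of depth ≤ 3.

Count level by level. With function symbols f1/1, f2/1, the terms of depth ≤ k are the 3 constants together with each function applied to depth-≤(k−1) tuples, so N_k = 3 + N_{k-1} + N_{k-1}.
N_0 = 3
N_1 = 3 + 3 + 3 = 9
N_2 = 3 + 9 + 9 = 21
N_3 = 3 + 21 + 21 = 45

45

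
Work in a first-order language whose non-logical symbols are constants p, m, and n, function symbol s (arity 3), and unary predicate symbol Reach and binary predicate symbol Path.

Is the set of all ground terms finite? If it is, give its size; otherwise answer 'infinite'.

infinite

The signature has at least one function symbol (s, arity 3) and at least one constant (p).
Iterating s gives infinitely many distinct ground terms: p, s(p, p, p), s(s(p, p, p), s(p, p, p), s(p, p, p)), ...
So the Herbrand universe is infinite.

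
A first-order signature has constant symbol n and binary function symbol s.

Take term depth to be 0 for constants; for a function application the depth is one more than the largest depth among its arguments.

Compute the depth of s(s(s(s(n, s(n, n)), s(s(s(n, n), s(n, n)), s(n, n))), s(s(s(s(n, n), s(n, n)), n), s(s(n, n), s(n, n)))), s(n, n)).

depth(s(n, n)) = 1 + max(0, 0) = 1
depth(s(n, s(n, n))) = 1 + max(0, 1) = 2
depth(s(s(n, n), s(n, n))) = 1 + max(1, 1) = 2
depth(s(s(s(n, n), s(n, n)), s(n, n))) = 1 + max(2, 1) = 3
depth(s(s(n, s(n, n)), s(s(s(n, n), s(n, n)), s(n, n)))) = 1 + max(2, 3) = 4
depth(s(s(s(n, n), s(n, n)), n)) = 1 + max(2, 0) = 3
depth(s(s(s(s(n, n), s(n, n)), n), s(s(n, n), s(n, n)))) = 1 + max(3, 2) = 4
depth(s(s(s(n, s(n, n)), s(s(s(n, n), s(n, n)), s(n, n))), s(s(s(s(n, n), s(n, n)), n), s(s(n, n), s(n, n))))) = 1 + max(4, 4) = 5
depth(s(s(s(s(n, s(n, n)), s(s(s(n, n), s(n, n)), s(n, n))), s(s(s(s(n, n), s(n, n)), n), s(s(n, n), s(n, n)))), s(n, n))) = 1 + max(5, 1) = 6

6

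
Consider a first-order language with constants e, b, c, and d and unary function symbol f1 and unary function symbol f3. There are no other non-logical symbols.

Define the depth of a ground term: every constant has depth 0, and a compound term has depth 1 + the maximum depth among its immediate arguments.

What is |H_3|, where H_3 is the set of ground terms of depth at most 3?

Count level by level. With function symbols f1/1, f3/1, the terms of depth ≤ k are the 4 constants together with each function applied to depth-≤(k−1) tuples, so N_k = 4 + N_{k-1} + N_{k-1}.
N_0 = 4
N_1 = 4 + 4 + 4 = 12
N_2 = 4 + 12 + 12 = 28
N_3 = 4 + 28 + 28 = 60

60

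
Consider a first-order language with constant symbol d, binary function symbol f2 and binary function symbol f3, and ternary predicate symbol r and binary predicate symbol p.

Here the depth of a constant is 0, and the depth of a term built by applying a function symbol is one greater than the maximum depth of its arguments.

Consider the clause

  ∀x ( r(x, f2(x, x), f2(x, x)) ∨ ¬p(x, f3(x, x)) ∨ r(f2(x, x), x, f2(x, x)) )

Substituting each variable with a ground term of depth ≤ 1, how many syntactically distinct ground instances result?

3

Ground terms of depth ≤ 1:
  Count level by level. With function symbols f2/2, f3/2, the terms of depth ≤ k are the 1 constant together with each function applied to depth-≤(k−1) tuples, so N_k = 1 + N_{k-1}^2 + N_{k-1}^2.
  N_0 = 1
  N_1 = 1 + 1^2 + 1^2 = 3
  Explicitly: d, f2(d, d), f3(d, d).
So there are 3 ground terms available for substitution.
The body mentions the single quantified variable x; since ground terms form a free algebra, no two substitutions collapse to the same formula.
Number of ground instances = 3.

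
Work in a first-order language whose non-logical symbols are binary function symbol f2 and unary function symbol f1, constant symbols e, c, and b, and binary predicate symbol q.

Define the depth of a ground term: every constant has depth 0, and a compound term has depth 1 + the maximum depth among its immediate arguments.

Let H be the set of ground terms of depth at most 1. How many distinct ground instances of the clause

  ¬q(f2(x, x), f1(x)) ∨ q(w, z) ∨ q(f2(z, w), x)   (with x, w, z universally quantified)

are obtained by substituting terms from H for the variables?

Ground terms of depth ≤ 1:
  If N_k denotes the number of depth-≤k ground terms, the 3 constants give N_0 = 3, and each function symbol of arity r contributes N_{k-1}^r new terms at level k: N_k = 3 + N_{k-1}^2 + N_{k-1}.
  N_0 = 3
  N_1 = 3 + 3^2 + 3 = 15
So there are 15 ground terms available for substitution.
Each of x, w, z ranges independently over the available ground terms, and distinct assignments produce distinct instances.
Number of ground instances = 15^3 = 3375.

3375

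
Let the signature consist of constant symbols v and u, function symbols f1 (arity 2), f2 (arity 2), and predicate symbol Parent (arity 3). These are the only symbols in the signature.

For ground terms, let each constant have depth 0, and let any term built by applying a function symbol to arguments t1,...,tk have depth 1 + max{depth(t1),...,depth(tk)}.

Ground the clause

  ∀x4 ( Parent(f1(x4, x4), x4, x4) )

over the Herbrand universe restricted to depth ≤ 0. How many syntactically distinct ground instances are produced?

Ground terms of depth ≤ 0:
  Count level by level. With function symbols f1/2, f2/2, the terms of depth ≤ k are the 2 constants together with each function applied to depth-≤(k−1) tuples, so N_k = 2 + N_{k-1}^2 + N_{k-1}^2.
  N_0 = 2
  Explicitly: v, u.
So there are 2 ground terms available for substitution.
The clause has 1 distinct variable (x4), which appears in the body. In the free term algebra distinct substitutions yield syntactically distinct ground instances.
Number of ground instances = 2.

2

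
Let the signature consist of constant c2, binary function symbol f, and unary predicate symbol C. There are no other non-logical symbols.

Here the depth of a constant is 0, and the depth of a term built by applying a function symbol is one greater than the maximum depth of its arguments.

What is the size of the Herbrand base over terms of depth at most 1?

First count ground terms of depth ≤ 1.
If N_k denotes the number of depth-≤k ground terms, the 1 constant gives N_0 = 1, and each function symbol of arity r contributes N_{k-1}^r new terms at level k: N_k = 1 + N_{k-1}^2.
N_0 = 1
N_1 = 1 + 1^2 = 2
Explicitly: c2, f(c2, c2).
So |H| = 2.
Each predicate of arity r yields |H|^r ground atoms (one per choice of an r-tuple from H):
  C: 2
Total ground atoms: 2.

2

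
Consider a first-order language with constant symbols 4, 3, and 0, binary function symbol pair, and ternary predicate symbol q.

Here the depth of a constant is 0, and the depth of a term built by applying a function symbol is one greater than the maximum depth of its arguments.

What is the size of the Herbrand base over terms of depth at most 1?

1728

First count ground terms of depth ≤ 1.
Count level by level. With function symbols pair/2, the terms of depth ≤ k are the 3 constants together with each function applied to depth-≤(k−1) tuples, so N_k = 3 + N_{k-1}^2.
N_0 = 3
N_1 = 3 + 3^2 = 12
Explicitly: 4, 3, 0, pair(4, 4), pair(4, 3), pair(4, 0), pair(3, 4), pair(3, 3), pair(3, 0), pair(0, 4), pair(0, 3), pair(0, 0).
So |H| = 12.
A ground atom is a predicate applied to a tuple of terms from H, so the count is the sum over predicates of |H|^arity:
  q: 12^3 = 1728
Total ground atoms: 1728.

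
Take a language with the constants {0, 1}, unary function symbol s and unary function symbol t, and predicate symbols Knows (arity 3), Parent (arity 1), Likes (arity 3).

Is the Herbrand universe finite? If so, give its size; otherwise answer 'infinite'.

infinite

The signature has at least one function symbol (s, arity 1) and at least one constant (0).
Iterating s gives infinitely many distinct ground terms: 0, s(0), s(s(0)), ...
So the Herbrand universe is infinite.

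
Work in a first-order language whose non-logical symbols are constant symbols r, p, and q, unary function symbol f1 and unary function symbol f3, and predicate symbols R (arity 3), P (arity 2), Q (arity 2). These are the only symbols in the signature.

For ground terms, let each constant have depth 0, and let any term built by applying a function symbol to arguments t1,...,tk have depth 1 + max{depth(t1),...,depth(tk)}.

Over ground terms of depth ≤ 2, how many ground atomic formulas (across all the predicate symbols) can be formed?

First count ground terms of depth ≤ 2.
Count level by level. With function symbols f1/1, f3/1, the terms of depth ≤ k are the 3 constants together with each function applied to depth-≤(k−1) tuples, so N_k = 3 + N_{k-1} + N_{k-1}.
N_0 = 3
N_1 = 3 + 3 + 3 = 9
N_2 = 3 + 9 + 9 = 21
So |H| = 21.
Each predicate of arity r yields |H|^r ground atoms (one per choice of an r-tuple from H):
  R: 21^3 = 9261;  P: 21^2 = 441;  Q: 21^2 = 441
Total ground atoms: 9261 + 441 + 441 = 10143.

10143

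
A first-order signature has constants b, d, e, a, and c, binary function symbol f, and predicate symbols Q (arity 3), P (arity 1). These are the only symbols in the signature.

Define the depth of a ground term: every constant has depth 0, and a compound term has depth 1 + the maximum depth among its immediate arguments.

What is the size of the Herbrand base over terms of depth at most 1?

27030

First count ground terms of depth ≤ 1.
Count level by level. With function symbols f/2, the terms of depth ≤ k are the 5 constants together with each function applied to depth-≤(k−1) tuples, so N_k = 5 + N_{k-1}^2.
N_0 = 5
N_1 = 5 + 5^2 = 30
So |H| = 30.
Ground atoms are formed by filling each argument slot of a predicate with a term from H, so an r-ary predicate gives |H|^r atoms:
  Q: 30^3 = 27000;  P: 30
Total ground atoms: 27000 + 30 = 27030.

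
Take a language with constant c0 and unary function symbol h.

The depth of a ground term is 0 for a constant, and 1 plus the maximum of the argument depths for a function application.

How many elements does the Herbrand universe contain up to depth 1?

2

Let N_k = |{terms of depth ≤ k}|. Then N_0 = 1 and N_k = 1 + N_{k-1} for k ≥ 1 (one summand per function symbol, arity giving the exponent).
N_0 = 1
N_1 = 1 + 1 = 2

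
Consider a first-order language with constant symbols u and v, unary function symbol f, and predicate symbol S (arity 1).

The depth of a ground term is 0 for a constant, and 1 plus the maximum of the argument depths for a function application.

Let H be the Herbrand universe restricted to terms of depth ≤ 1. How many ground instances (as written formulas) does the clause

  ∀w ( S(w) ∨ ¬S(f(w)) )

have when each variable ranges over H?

Ground terms of depth ≤ 1:
  If N_k denotes the number of depth-≤k ground terms, the 2 constants give N_0 = 2, and each function symbol of arity r contributes N_{k-1}^r new terms at level k: N_k = 2 + N_{k-1}.
  N_0 = 2
  N_1 = 2 + 2 = 4
  Explicitly: u, v, f(u), f(v).
So there are 4 ground terms available for substitution.
The clause has 1 distinct variable (w), which appears in the body. In the free term algebra distinct substitutions yield syntactically distinct ground instances.
Number of ground instances = 4.

4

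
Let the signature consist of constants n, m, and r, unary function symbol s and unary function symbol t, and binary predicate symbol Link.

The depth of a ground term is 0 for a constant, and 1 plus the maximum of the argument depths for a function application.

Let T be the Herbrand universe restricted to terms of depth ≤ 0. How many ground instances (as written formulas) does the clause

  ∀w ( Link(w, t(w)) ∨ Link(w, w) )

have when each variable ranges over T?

Ground terms of depth ≤ 0:
  Let N_k count ground terms of depth at most k. Each non-constant term of depth ≤ k is some function symbol applied to depth-≤(k−1) arguments, giving N_k = 3 + N_{k-1} + N_{k-1}.
  N_0 = 3
  Explicitly: n, m, r.
So there are 3 ground terms available for substitution.
There is 1 variable to instantiate (w),  occurring in at least one literal, so different choices give different ground instances.
Number of ground instances = 3.

3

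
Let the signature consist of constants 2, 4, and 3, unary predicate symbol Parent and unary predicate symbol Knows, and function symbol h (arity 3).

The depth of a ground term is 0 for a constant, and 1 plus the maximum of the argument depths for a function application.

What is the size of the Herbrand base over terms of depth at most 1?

60

First count ground terms of depth ≤ 1.
If N_k denotes the number of depth-≤k ground terms, the 3 constants give N_0 = 3, and each function symbol of arity r contributes N_{k-1}^r new terms at level k: N_k = 3 + N_{k-1}^3.
N_0 = 3
N_1 = 3 + 3^3 = 30
So |H| = 30.
For each predicate symbol, the number of ground atoms is |H| raised to its arity; summing:
  Parent: 30;  Knows: 30
Total ground atoms: 30 + 30 = 60.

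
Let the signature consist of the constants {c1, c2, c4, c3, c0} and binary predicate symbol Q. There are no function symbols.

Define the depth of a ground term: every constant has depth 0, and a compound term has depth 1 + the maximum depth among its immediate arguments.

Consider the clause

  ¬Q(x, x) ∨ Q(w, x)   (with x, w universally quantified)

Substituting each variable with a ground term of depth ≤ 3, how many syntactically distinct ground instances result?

25

Ground terms of depth ≤ 3:
  With no function symbols every ground term is a constant, so there are exactly 5 ground terms at every depth bound.
  N_0 = 5
  N_1 = 5
  N_2 = 5
  N_3 = 5
So there are 5 ground terms available for substitution.
The clause has 2 distinct variables (x, w), each appearing in the body. In the free term algebra distinct substitutions yield syntactically distinct ground instances.
Number of ground instances = 5^2 = 25.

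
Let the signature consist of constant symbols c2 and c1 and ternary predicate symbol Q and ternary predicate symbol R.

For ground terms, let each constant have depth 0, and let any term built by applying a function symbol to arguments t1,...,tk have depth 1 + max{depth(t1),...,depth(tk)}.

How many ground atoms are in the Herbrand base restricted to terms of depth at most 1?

First count ground terms of depth ≤ 1.
With no function symbols every ground term is a constant, so there are exactly 2 ground terms at every depth bound.
N_0 = 2
N_1 = 2
So |H| = 2.
Each predicate of arity r yields |H|^r ground atoms (one per choice of an r-tuple from H):
  Q: 2^3 = 8;  R: 2^3 = 8
Total ground atoms: 8 + 8 = 16.

16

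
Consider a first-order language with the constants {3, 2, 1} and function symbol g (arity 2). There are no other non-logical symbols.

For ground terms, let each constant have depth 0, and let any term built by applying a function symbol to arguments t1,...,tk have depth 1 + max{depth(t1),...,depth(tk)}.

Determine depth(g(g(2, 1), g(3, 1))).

depth(g(2, 1)) = 1 + max(0, 0) = 1
depth(g(3, 1)) = 1 + max(0, 0) = 1
depth(g(g(2, 1), g(3, 1))) = 1 + max(1, 1) = 2

2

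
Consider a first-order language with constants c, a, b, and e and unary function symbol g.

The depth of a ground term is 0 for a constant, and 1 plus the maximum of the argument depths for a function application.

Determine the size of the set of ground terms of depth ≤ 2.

Let N_k count ground terms of depth at most k. Each non-constant term of depth ≤ k is some function symbol applied to depth-≤(k−1) arguments, giving N_k = 4 + N_{k-1}.
N_0 = 4
N_1 = 4 + 4 = 8
N_2 = 4 + 8 = 12
Explicitly: c, a, b, e, g(c), g(a), g(b), g(e), g(g(c)), g(g(a)), g(g(b)), g(g(e)).

12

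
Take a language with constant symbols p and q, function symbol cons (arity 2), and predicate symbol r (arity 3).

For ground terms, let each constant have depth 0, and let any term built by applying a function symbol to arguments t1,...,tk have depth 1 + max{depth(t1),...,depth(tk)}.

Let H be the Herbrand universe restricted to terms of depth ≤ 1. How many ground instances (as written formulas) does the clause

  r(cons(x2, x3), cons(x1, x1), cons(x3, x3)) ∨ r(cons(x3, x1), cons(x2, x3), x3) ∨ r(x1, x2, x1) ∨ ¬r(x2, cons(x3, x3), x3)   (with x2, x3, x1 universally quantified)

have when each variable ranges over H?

Ground terms of depth ≤ 1:
  Count level by level. With function symbols cons/2, the terms of depth ≤ k are the 2 constants together with each function applied to depth-≤(k−1) tuples, so N_k = 2 + N_{k-1}^2.
  N_0 = 2
  N_1 = 2 + 2^2 = 6
  Explicitly: p, q, cons(p, p), cons(p, q), cons(q, p), cons(q, q).
So there are 6 ground terms available for substitution.
The clause has 3 distinct variables (x2, x3, x1), each appearing in the body. In the free term algebra distinct substitutions yield syntactically distinct ground instances.
Number of ground instances = 6^3 = 216.

216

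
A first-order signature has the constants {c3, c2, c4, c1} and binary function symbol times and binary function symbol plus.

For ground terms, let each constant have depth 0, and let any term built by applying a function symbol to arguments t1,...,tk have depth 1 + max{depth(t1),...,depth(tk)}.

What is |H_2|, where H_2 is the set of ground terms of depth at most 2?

2596

Count level by level. With function symbols times/2, plus/2, the terms of depth ≤ k are the 4 constants together with each function applied to depth-≤(k−1) tuples, so N_k = 4 + N_{k-1}^2 + N_{k-1}^2.
N_0 = 4
N_1 = 4 + 4^2 + 4^2 = 36
N_2 = 4 + 36^2 + 36^2 = 2596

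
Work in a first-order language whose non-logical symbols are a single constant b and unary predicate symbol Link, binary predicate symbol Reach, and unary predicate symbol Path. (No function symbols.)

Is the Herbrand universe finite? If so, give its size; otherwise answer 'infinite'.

1

There are no function symbols, so the only ground term is the single constant.
The Herbrand universe is {b}, finite with 1 element.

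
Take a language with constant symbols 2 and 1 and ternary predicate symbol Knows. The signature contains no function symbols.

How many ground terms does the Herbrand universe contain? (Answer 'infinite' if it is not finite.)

2

There are no function symbols, so every ground term is one of the 2 constants.
The Herbrand universe is {2, 1}, which is finite with 2 elements.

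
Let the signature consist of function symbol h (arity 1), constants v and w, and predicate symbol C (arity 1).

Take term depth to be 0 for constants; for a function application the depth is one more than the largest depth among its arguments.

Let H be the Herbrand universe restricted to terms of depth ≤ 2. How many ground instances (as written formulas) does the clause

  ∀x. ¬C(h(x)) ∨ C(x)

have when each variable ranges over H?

Ground terms of depth ≤ 2:
  Let N_k = |{terms of depth ≤ k}|. Then N_0 = 2 and N_k = 2 + N_{k-1} for k ≥ 1 (one summand per function symbol, arity giving the exponent).
  N_0 = 2
  N_1 = 2 + 2 = 4
  N_2 = 2 + 4 = 6
So there are 6 ground terms available for substitution.
The body mentions the single quantified variable x; since ground terms form a free algebra, no two substitutions collapse to the same formula.
Number of ground instances = 6.

6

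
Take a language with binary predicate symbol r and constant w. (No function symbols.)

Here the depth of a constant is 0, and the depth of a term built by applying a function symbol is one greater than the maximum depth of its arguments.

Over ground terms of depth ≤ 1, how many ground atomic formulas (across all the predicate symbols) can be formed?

1

First count ground terms of depth ≤ 1.
With no function symbols every ground term is a constant, so there is exactly 1 ground term at every depth bound.
N_0 = 1
N_1 = 1
So |H| = 1.
Each predicate of arity r yields |H|^r ground atoms (one per choice of an r-tuple from H):
  r: 1^2 = 1
Total ground atoms: 1.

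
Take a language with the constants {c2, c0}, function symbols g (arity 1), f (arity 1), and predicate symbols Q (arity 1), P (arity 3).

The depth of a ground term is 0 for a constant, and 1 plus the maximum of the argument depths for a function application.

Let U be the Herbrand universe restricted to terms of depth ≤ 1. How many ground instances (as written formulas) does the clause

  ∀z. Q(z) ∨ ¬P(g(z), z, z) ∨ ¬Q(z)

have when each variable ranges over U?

Ground terms of depth ≤ 1:
  Count level by level. With function symbols g/1, f/1, the terms of depth ≤ k are the 2 constants together with each function applied to depth-≤(k−1) tuples, so N_k = 2 + N_{k-1} + N_{k-1}.
  N_0 = 2
  N_1 = 2 + 2 + 2 = 6
  Explicitly: c2, c0, g(c2), g(c0), f(c2), f(c0).
So there are 6 ground terms available for substitution.
There is 1 variable to instantiate (z),  occurring in at least one literal, so different choices give different ground instances.
Number of ground instances = 6.

6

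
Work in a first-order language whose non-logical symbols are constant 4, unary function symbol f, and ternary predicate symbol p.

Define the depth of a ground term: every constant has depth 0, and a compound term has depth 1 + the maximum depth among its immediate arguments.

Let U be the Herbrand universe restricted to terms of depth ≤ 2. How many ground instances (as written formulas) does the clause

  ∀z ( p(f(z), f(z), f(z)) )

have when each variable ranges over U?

3

Ground terms of depth ≤ 2:
  Let N_k = |{terms of depth ≤ k}|. Then N_0 = 1 and N_k = 1 + N_{k-1} for k ≥ 1 (one summand per function symbol, arity giving the exponent).
  N_0 = 1
  N_1 = 1 + 1 = 2
  N_2 = 1 + 2 = 3
  Explicitly: 4, f(4), f(f(4)).
So there are 3 ground terms available for substitution.
There is 1 variable to instantiate (z),  occurring in at least one literal, so different choices give different ground instances.
Number of ground instances = 3.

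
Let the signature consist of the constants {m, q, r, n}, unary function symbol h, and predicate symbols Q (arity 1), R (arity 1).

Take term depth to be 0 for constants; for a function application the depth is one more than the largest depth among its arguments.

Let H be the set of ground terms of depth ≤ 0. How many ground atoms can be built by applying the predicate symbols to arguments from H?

8

First count ground terms of depth ≤ 0.
Let N_k = |{terms of depth ≤ k}|. Then N_0 = 4 and N_k = 4 + N_{k-1} for k ≥ 1 (one summand per function symbol, arity giving the exponent).
N_0 = 4
So |H| = 4.
Ground atoms are formed by filling each argument slot of a predicate with a term from H, so an r-ary predicate gives |H|^r atoms:
  Q: 4;  R: 4
Total ground atoms: 4 + 4 = 8.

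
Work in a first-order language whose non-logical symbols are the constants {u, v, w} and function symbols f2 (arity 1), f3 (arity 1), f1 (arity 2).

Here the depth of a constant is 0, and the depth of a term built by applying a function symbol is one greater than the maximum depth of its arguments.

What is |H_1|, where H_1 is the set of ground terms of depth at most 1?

Write N_k for the number of ground terms of depth ≤ k. A term of depth ≤ k is either a constant or a function symbol applied to arguments of depth ≤ k−1, so N_k = 3 + N_{k-1} + N_{k-1} + N_{k-1}^2.
N_0 = 3
N_1 = 3 + 3 + 3 + 3^2 = 18

18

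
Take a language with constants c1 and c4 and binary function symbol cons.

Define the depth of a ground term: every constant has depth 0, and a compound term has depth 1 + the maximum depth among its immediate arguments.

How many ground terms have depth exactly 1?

If N_k denotes the number of depth-≤k ground terms, the 2 constants give N_0 = 2, and each function symbol of arity r contributes N_{k-1}^r new terms at level k: N_k = 2 + N_{k-1}^2.
N_0 = 2
N_1 = 2 + 2^2 = 6
Terms of depth exactly 1: N_1 − N_0 = 6 − 2 = 4.

4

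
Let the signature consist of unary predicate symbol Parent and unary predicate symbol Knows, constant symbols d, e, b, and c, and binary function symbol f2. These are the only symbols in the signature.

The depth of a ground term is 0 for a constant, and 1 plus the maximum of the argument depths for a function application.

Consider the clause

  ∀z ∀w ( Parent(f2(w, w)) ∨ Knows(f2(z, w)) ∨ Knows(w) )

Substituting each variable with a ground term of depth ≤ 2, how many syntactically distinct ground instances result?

163216

Ground terms of depth ≤ 2:
  Write N_k for the number of ground terms of depth ≤ k. A term of depth ≤ k is either a constant or a function symbol applied to arguments of depth ≤ k−1, so N_k = 4 + N_{k-1}^2.
  N_0 = 4
  N_1 = 4 + 4^2 = 20
  N_2 = 4 + 20^2 = 404
So there are 404 ground terms available for substitution.
The clause has 2 distinct variables (z, w), each appearing in the body. In the free term algebra distinct substitutions yield syntactically distinct ground instances.
Number of ground instances = 404^2 = 163216.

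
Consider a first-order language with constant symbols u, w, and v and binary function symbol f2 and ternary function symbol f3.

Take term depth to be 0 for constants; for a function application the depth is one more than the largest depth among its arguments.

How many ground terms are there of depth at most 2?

Let N_k count ground terms of depth at most k. Each non-constant term of depth ≤ k is some function symbol applied to depth-≤(k−1) arguments, giving N_k = 3 + N_{k-1}^2 + N_{k-1}^3.
N_0 = 3
N_1 = 3 + 3^2 + 3^3 = 39
N_2 = 3 + 39^2 + 39^3 = 60843

60843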